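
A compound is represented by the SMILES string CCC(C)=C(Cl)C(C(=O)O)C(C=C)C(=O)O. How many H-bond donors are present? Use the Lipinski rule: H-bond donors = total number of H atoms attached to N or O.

2

Donors: find every N or O and count the H atoms it carries.
  atom 9 (O): bond orders sum to 2 → 0 H
  atom 10 (O): bond orders sum to 1 → 1 H
  atom 15 (O): bond orders sum to 2 → 0 H
  atom 16 (O): bond orders sum to 1 → 1 H
Lipinski HBD = 2.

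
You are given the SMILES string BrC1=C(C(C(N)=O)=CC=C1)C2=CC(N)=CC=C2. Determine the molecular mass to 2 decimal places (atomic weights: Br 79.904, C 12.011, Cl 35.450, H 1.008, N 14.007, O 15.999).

291.15 g/mol

First, the molecular formula is C13H11BrN2O (counting implicit H from valence).
  Br: 1 × 79.904 = 79.904
  C: 13 × 12.011 = 156.143
  H: 11 × 1.008 = 11.088
  N: 2 × 14.007 = 28.014
  O: 1 × 15.999 = 15.999
Sum: 1×79.904 + 13×12.011 + 11×1.008 + 2×14.007 + 1×15.999 = 291.148 → 291.15 g/mol.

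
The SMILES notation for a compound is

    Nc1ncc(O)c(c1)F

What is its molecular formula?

C5H5FN2O

Walk through each heavy atom and fill implicit hydrogens from standard valence (C 4, N 3, O 2, S 2, halogen 1); for lowercase aromatic atoms, an aromatic c carries 1 H when it has two neighbours and 0 H with three, and aromatic n carries 0 H:
  atom 1: N, bond orders sum to 1 (valence 3) → 2 H
  atom 2: aromatic c, 3 neighbours → 0 H
  atom 3: aromatic n, 2 neighbours → 0 H
  atom 4: aromatic c, 2 neighbours → 1 H
  atom 5: aromatic c, 3 neighbours → 0 H
  atom 6: O, bond orders sum to 1 (valence 2) → 1 H
  atom 7: aromatic c, 3 neighbours → 0 H
  atom 8: aromatic c, 2 neighbours → 1 H
  atom 9: F (halogen, monovalent) → 0 H
Totals → C:5, H:5, F:1, N:2, O:1.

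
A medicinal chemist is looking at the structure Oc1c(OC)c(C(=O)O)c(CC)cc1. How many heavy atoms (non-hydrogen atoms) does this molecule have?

14

Every atom symbol written in the SMILES (organic subset) is one heavy atom; implicit H are not written.
Heavy atoms by element → C:10, O:4.
Total: 14.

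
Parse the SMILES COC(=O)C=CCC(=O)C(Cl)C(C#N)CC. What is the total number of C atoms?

Count every carbon token in the SMILES (each C, including those in ring-closure positions and inside branches).
Carbon count: 11.

11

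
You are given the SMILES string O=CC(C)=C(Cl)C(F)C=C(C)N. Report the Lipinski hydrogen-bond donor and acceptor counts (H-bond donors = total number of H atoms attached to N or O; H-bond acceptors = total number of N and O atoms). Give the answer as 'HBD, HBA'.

2, 2

Donors: find every N or O and count the H atoms it carries.
  atom 1 (O): bond orders sum to 2 → 0 H
  atom 12 (N): bond orders sum to 1 → 2 H
Lipinski HBD = 2.
Acceptors: N atoms = 1, O atoms = 1 → HBA = 2.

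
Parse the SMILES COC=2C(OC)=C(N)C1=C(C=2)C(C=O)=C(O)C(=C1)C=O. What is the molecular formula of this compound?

Walk through each heavy atom and fill implicit hydrogens from standard valence (C 4, N 3, O 2, S 2, halogen 1):
  atom 1: C, bond orders sum to 1 (valence 4) → 3 H
  atom 2: O, bond orders sum to 2 (valence 2) → 0 H
  atom 3: C, bond orders sum to 4 (valence 4) → 0 H
  atom 4: C, bond orders sum to 4 (valence 4) → 0 H
  atom 5: O, bond orders sum to 2 (valence 2) → 0 H
  atom 6: C, bond orders sum to 1 (valence 4) → 3 H
  atom 7: C, bond orders sum to 4 (valence 4) → 0 H
  atom 8: N, bond orders sum to 1 (valence 3) → 2 H
  atom 9: C, bond orders sum to 4 (valence 4) → 0 H
  atom 10: C, bond orders sum to 4 (valence 4) → 0 H
  atom 11: C, bond orders sum to 3 (valence 4) → 1 H
  atom 12: C, bond orders sum to 4 (valence 4) → 0 H
  atom 13: C, bond orders sum to 3 (valence 4) → 1 H
  atom 14: O, bond orders sum to 2 (valence 2) → 0 H
  atom 15: C, bond orders sum to 4 (valence 4) → 0 H
  atom 16: O, bond orders sum to 1 (valence 2) → 1 H
  atom 17: C, bond orders sum to 4 (valence 4) → 0 H
  atom 18: C, bond orders sum to 3 (valence 4) → 1 H
  atom 19: C, bond orders sum to 3 (valence 4) → 1 H
  atom 20: O, bond orders sum to 2 (valence 2) → 0 H
Totals → C:14, H:13, N:1, O:5.
In Hill order: C14H13NO5.

C14H13NO5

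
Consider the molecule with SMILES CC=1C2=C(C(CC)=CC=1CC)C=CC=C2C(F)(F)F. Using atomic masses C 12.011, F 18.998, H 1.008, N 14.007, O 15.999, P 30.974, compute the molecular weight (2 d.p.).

266.31 g/mol

First, the molecular formula is C16H17F3 (counting implicit H from valence).
  C: 16 × 12.011 = 192.176
  F: 3 × 18.998 = 56.994
  H: 17 × 1.008 = 17.136
Sum: 16×12.011 + 3×18.998 + 17×1.008 = 266.306 → 266.31 g/mol.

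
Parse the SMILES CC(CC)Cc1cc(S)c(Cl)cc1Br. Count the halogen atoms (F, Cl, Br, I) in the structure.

Halogen atoms appear at heavy-atom positions 11, 14 (1×Br, 1×Cl).
Other groups present: 1 thiol.
Halogen count: 2.

2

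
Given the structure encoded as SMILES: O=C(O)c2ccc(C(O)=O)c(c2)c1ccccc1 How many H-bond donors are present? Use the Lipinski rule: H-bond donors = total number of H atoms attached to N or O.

Donors: find every N or O and count the H atoms it carries.
  atom 1 (O): bond orders sum to 2 → 0 H
  atom 3 (O): bond orders sum to 1 → 1 H
  atom 9 (O): bond orders sum to 1 → 1 H
  atom 10 (O): bond orders sum to 2 → 0 H
Lipinski HBD = 2.

2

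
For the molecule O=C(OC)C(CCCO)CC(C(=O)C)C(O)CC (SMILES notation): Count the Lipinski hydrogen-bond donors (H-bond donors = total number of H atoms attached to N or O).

Donors: find every N or O and count the H atoms it carries.
  atom 1 (O): bond orders sum to 2 → 0 H
  atom 3 (O): bond orders sum to 2 → 0 H
  atom 9 (O): bond orders sum to 1 → 1 H
  atom 13 (O): bond orders sum to 2 → 0 H
  atom 16 (O): bond orders sum to 1 → 1 H
Lipinski HBD = 2.

2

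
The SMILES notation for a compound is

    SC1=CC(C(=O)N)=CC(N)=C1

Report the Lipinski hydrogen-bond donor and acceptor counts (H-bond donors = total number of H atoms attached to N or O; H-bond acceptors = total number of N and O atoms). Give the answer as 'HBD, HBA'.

4, 3

Donors: find every N or O and count the H atoms it carries.
  atom 6 (O): bond orders sum to 2 → 0 H
  atom 7 (N): bond orders sum to 1 → 2 H
  atom 10 (N): bond orders sum to 1 → 2 H
Lipinski HBD = 4.
Acceptors: N atoms = 2, O atoms = 1 → HBA = 3.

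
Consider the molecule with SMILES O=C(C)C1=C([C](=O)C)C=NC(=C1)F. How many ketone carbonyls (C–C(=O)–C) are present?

2

The ketone motif appears at heavy-atom positions 2, 6 in the SMILES.
Ketone count: 2.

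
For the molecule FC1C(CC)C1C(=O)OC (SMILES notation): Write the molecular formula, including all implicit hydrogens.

C7H11FO2

Walk through each heavy atom and fill implicit hydrogens from standard valence (C 4, N 3, O 2, S 2, halogen 1):
  atom 1: F (halogen, monovalent) → 0 H
  atom 2: C, bond orders sum to 3 (valence 4) → 1 H
  atom 3: C, bond orders sum to 3 (valence 4) → 1 H
  atom 4: C, bond orders sum to 2 (valence 4) → 2 H
  atom 5: C, bond orders sum to 1 (valence 4) → 3 H
  atom 6: C, bond orders sum to 3 (valence 4) → 1 H
  atom 7: C, bond orders sum to 4 (valence 4) → 0 H
  atom 8: O, bond orders sum to 2 (valence 2) → 0 H
  atom 9: O, bond orders sum to 2 (valence 2) → 0 H
  atom 10: C, bond orders sum to 1 (valence 4) → 3 H
Totals → C:7, H:11, F:1, O:2.
In Hill order: C7H11FO2.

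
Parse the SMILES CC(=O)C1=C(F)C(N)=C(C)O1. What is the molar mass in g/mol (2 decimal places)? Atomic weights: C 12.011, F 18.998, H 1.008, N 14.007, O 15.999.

157.14 g/mol

First, the molecular formula is C7H8FNO2 (counting implicit H from valence).
  C: 7 × 12.011 = 84.077
  F: 1 × 18.998 = 18.998
  H: 8 × 1.008 = 8.064
  N: 1 × 14.007 = 14.007
  O: 2 × 15.999 = 31.998
Sum: 7×12.011 + 1×18.998 + 8×1.008 + 1×14.007 + 2×15.999 = 157.144 → 157.14 g/mol.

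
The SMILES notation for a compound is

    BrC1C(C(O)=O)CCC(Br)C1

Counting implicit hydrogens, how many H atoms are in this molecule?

10

Walk through each heavy atom and fill implicit hydrogens from standard valence (C 4, N 3, O 2, S 2, halogen 1):
  atom 1: Br (halogen, monovalent) → 0 H
  atom 2: C, bond orders sum to 3 (valence 4) → 1 H
  atom 3: C, bond orders sum to 3 (valence 4) → 1 H
  atom 4: C, bond orders sum to 4 (valence 4) → 0 H
  atom 5: O, bond orders sum to 1 (valence 2) → 1 H
  atom 6: O, bond orders sum to 2 (valence 2) → 0 H
  atom 7: C, bond orders sum to 2 (valence 4) → 2 H
  atom 8: C, bond orders sum to 2 (valence 4) → 2 H
  atom 9: C, bond orders sum to 3 (valence 4) → 1 H
  atom 10: Br (halogen, monovalent) → 0 H
  atom 11: C, bond orders sum to 2 (valence 4) → 2 H
Total hydrogens: 10.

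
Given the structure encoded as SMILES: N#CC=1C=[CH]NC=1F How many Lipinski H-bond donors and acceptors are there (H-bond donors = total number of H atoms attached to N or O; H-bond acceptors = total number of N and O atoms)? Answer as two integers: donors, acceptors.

1, 2

Donors: find every N or O and count the H atoms it carries.
  atom 1 (N): bond orders sum to 3 → 0 H
  atom 6 (N): bond orders sum to 2 → 1 H
Lipinski HBD = 1.
Acceptors: N atoms = 2, O atoms = 0 → HBA = 2.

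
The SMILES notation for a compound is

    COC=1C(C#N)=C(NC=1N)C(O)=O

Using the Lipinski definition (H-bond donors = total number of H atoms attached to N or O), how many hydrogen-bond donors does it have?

Donors: find every N or O and count the H atoms it carries.
  atom 2 (O): bond orders sum to 2 → 0 H
  atom 6 (N): bond orders sum to 3 → 0 H
  atom 8 (N): bond orders sum to 2 → 1 H
  atom 10 (N): bond orders sum to 1 → 2 H
  atom 12 (O): bond orders sum to 1 → 1 H
  atom 13 (O): bond orders sum to 2 → 0 H
Lipinski HBD = 4.

4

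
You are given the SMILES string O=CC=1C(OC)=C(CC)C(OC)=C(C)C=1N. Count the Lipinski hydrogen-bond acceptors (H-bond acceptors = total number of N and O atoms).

4

N atoms: 1; O atoms: 3.
Lipinski HBA = 1 + 3 = 4.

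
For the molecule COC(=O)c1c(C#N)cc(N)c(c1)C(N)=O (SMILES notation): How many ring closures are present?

1

In SMILES, each pair of matching ring-closure digits denotes one ring-closing bond; the number of such bonds equals the number of independent rings.
Ring-closure bonds here: 1.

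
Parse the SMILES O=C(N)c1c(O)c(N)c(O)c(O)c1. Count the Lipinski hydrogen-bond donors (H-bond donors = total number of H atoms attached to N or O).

7

Donors: find every N or O and count the H atoms it carries.
  atom 1 (O): bond orders sum to 2 → 0 H
  atom 3 (N): bond orders sum to 1 → 2 H
  atom 6 (O): bond orders sum to 1 → 1 H
  atom 8 (N): bond orders sum to 1 → 2 H
  atom 10 (O): bond orders sum to 1 → 1 H
  atom 12 (O): bond orders sum to 1 → 1 H
Lipinski HBD = 7.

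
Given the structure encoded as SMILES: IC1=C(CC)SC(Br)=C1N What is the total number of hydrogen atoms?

7

Walk through each heavy atom and fill implicit hydrogens from standard valence (C 4, N 3, O 2, S 2, halogen 1):
  atom 1: I (halogen, monovalent) → 0 H
  atom 2: C, bond orders sum to 4 (valence 4) → 0 H
  atom 3: C, bond orders sum to 4 (valence 4) → 0 H
  atom 4: C, bond orders sum to 2 (valence 4) → 2 H
  atom 5: C, bond orders sum to 1 (valence 4) → 3 H
  atom 6: S, bond orders sum to 2 (valence 2) → 0 H
  atom 7: C, bond orders sum to 4 (valence 4) → 0 H
  atom 8: Br (halogen, monovalent) → 0 H
  atom 9: C, bond orders sum to 4 (valence 4) → 0 H
  atom 10: N, bond orders sum to 1 (valence 3) → 2 H
Total hydrogens: 7.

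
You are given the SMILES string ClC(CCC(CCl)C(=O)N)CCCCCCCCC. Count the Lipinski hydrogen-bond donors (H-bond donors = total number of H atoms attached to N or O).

Donors: find every N or O and count the H atoms it carries.
  atom 9 (O): bond orders sum to 2 → 0 H
  atom 10 (N): bond orders sum to 1 → 2 H
Lipinski HBD = 2.

2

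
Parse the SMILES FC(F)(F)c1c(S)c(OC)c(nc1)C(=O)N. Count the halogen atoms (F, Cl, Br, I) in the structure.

3

Halogen atoms appear at heavy-atom positions 1, 3, 4 (3×F).
Other groups present: 1 amide, 1 ether, 1 thiol.
Halogen count: 3.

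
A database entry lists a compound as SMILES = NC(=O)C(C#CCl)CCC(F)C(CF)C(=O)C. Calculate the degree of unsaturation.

Molecular formula: C11H14ClF2NO2.
DoU = (2C + 2 + N − H − X) / 2, where X is the halogen count and O/S are ignored.
    = (2·11 + 2 + 1 − 14 − 3) / 2 = 8 / 2 = 4.

4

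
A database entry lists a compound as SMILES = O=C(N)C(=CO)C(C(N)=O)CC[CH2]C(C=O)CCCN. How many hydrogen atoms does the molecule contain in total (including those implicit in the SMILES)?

Walk through each heavy atom and fill implicit hydrogens from standard valence (C 4, N 3, O 2, S 2, halogen 1):
  atom 1: O, bond orders sum to 2 (valence 2) → 0 H
  atom 2: C, bond orders sum to 4 (valence 4) → 0 H
  atom 3: N, bond orders sum to 1 (valence 3) → 2 H
  atom 4: C, bond orders sum to 4 (valence 4) → 0 H
  atom 5: C, bond orders sum to 3 (valence 4) → 1 H
  atom 6: O, bond orders sum to 1 (valence 2) → 1 H
  atom 7: C, bond orders sum to 3 (valence 4) → 1 H
  atom 8: C, bond orders sum to 4 (valence 4) → 0 H
  atom 9: N, bond orders sum to 1 (valence 3) → 2 H
  atom 10: O, bond orders sum to 2 (valence 2) → 0 H
  atom 11: C, bond orders sum to 2 (valence 4) → 2 H
  atom 12: C, bond orders sum to 2 (valence 4) → 2 H
  atom 13: C with explicit H count 2
  atom 14: C, bond orders sum to 3 (valence 4) → 1 H
  atom 15: C, bond orders sum to 3 (valence 4) → 1 H
  atom 16: O, bond orders sum to 2 (valence 2) → 0 H
  atom 17: C, bond orders sum to 2 (valence 4) → 2 H
  atom 18: C, bond orders sum to 2 (valence 4) → 2 H
  atom 19: C, bond orders sum to 2 (valence 4) → 2 H
  atom 20: N, bond orders sum to 1 (valence 3) → 2 H
Total hydrogens: 23.

23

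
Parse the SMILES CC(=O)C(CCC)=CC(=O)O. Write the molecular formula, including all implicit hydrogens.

Walk through each heavy atom and fill implicit hydrogens from standard valence (C 4, N 3, O 2, S 2, halogen 1):
  atom 1: C, bond orders sum to 1 (valence 4) → 3 H
  atom 2: C, bond orders sum to 4 (valence 4) → 0 H
  atom 3: O, bond orders sum to 2 (valence 2) → 0 H
  atom 4: C, bond orders sum to 4 (valence 4) → 0 H
  atom 5: C, bond orders sum to 2 (valence 4) → 2 H
  atom 6: C, bond orders sum to 2 (valence 4) → 2 H
  atom 7: C, bond orders sum to 1 (valence 4) → 3 H
  atom 8: C, bond orders sum to 3 (valence 4) → 1 H
  atom 9: C, bond orders sum to 4 (valence 4) → 0 H
  atom 10: O, bond orders sum to 2 (valence 2) → 0 H
  atom 11: O, bond orders sum to 1 (valence 2) → 1 H
Totals → C:8, H:12, O:3.
In Hill order: C8H12O3.

C8H12O3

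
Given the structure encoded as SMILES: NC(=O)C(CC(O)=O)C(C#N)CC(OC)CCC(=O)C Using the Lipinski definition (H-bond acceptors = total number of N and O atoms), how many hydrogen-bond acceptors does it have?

7

N atoms: 2; O atoms: 5.
Lipinski HBA = 2 + 5 = 7.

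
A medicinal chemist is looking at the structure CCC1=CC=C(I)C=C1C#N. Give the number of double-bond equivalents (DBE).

Molecular formula: C9H8IN.
DoU = (2C + 2 + N − H − X) / 2, where X is the halogen count and O/S are ignored.
    = (2·9 + 2 + 1 − 8 − 1) / 2 = 12 / 2 = 6.

6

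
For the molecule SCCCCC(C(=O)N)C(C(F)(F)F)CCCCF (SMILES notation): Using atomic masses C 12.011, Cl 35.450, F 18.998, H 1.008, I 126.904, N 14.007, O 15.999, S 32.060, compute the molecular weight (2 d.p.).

First, the molecular formula is C12H21F4NOS (counting implicit H from valence).
  C: 12 × 12.011 = 144.132
  F: 4 × 18.998 = 75.992
  H: 21 × 1.008 = 21.168
  N: 1 × 14.007 = 14.007
  O: 1 × 15.999 = 15.999
  S: 1 × 32.060 = 32.060
Sum: 12×12.011 + 4×18.998 + 21×1.008 + 1×14.007 + 1×15.999 + 1×32.060 = 303.358 → 303.36 g/mol.

303.36 g/mol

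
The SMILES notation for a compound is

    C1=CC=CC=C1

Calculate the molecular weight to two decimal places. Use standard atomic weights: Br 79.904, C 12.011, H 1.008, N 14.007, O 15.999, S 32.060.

First, the molecular formula is C6H6 (counting implicit H from valence).
  C: 6 × 12.011 = 72.066
  H: 6 × 1.008 = 6.048
Sum: 6×12.011 + 6×1.008 = 78.114 → 78.11 g/mol.

78.11 g/mol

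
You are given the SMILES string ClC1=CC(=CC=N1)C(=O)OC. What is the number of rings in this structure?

In SMILES, each pair of matching ring-closure digits denotes one ring-closing bond; the number of such bonds equals the number of independent rings.
Ring-closure bonds here: 1.

1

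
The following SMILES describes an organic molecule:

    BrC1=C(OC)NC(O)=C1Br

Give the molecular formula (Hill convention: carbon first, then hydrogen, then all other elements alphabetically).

Walk through each heavy atom and fill implicit hydrogens from standard valence (C 4, N 3, O 2, S 2, halogen 1):
  atom 1: Br (halogen, monovalent) → 0 H
  atom 2: C, bond orders sum to 4 (valence 4) → 0 H
  atom 3: C, bond orders sum to 4 (valence 4) → 0 H
  atom 4: O, bond orders sum to 2 (valence 2) → 0 H
  atom 5: C, bond orders sum to 1 (valence 4) → 3 H
  atom 6: N, bond orders sum to 2 (valence 3) → 1 H
  atom 7: C, bond orders sum to 4 (valence 4) → 0 H
  atom 8: O, bond orders sum to 1 (valence 2) → 1 H
  atom 9: C, bond orders sum to 4 (valence 4) → 0 H
  atom 10: Br (halogen, monovalent) → 0 H
Totals → C:5, H:5, Br:2, N:1, O:2.
In Hill order: C5H5Br2NO2.

C5H5Br2NO2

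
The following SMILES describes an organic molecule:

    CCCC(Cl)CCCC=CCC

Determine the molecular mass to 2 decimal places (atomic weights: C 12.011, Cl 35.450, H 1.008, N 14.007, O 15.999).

First, the molecular formula is C11H21Cl (counting implicit H from valence).
  C: 11 × 12.011 = 132.121
  Cl: 1 × 35.450 = 35.450
  H: 21 × 1.008 = 21.168
Sum: 11×12.011 + 1×35.450 + 21×1.008 = 188.739 → 188.74 g/mol.

188.74 g/mol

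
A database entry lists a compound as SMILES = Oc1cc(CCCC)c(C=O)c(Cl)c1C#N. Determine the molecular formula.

Walk through each heavy atom and fill implicit hydrogens from standard valence (C 4, N 3, O 2, S 2, halogen 1); for lowercase aromatic atoms, an aromatic c carries 1 H when it has two neighbours and 0 H with three, and aromatic n carries 0 H:
  atom 1: O, bond orders sum to 1 (valence 2) → 1 H
  atom 2: aromatic c, 3 neighbours → 0 H
  atom 3: aromatic c, 2 neighbours → 1 H
  atom 4: aromatic c, 3 neighbours → 0 H
  atom 5: C, bond orders sum to 2 (valence 4) → 2 H
  atom 6: C, bond orders sum to 2 (valence 4) → 2 H
  atom 7: C, bond orders sum to 2 (valence 4) → 2 H
  atom 8: C, bond orders sum to 1 (valence 4) → 3 H
  atom 9: aromatic c, 3 neighbours → 0 H
  atom 10: C, bond orders sum to 3 (valence 4) → 1 H
  atom 11: O, bond orders sum to 2 (valence 2) → 0 H
  atom 12: aromatic c, 3 neighbours → 0 H
  atom 13: Cl (halogen, monovalent) → 0 H
  atom 14: aromatic c, 3 neighbours → 0 H
  atom 15: C, bond orders sum to 4 (valence 4) → 0 H
  atom 16: N, bond orders sum to 3 (valence 3) → 0 H
Totals → C:12, H:12, Cl:1, N:1, O:2.

C12H12ClNO2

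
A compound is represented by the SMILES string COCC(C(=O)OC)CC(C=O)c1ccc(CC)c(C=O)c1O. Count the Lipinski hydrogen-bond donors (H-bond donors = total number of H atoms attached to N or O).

Donors: find every N or O and count the H atoms it carries.
  atom 2 (O): bond orders sum to 2 → 0 H
  atom 6 (O): bond orders sum to 2 → 0 H
  atom 7 (O): bond orders sum to 2 → 0 H
  atom 12 (O): bond orders sum to 2 → 0 H
  atom 21 (O): bond orders sum to 2 → 0 H
  atom 23 (O): bond orders sum to 1 → 1 H
Lipinski HBD = 1.

1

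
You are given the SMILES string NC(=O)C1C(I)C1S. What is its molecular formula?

Walk through each heavy atom and fill implicit hydrogens from standard valence (C 4, N 3, O 2, S 2, halogen 1):
  atom 1: N, bond orders sum to 1 (valence 3) → 2 H
  atom 2: C, bond orders sum to 4 (valence 4) → 0 H
  atom 3: O, bond orders sum to 2 (valence 2) → 0 H
  atom 4: C, bond orders sum to 3 (valence 4) → 1 H
  atom 5: C, bond orders sum to 3 (valence 4) → 1 H
  atom 6: I (halogen, monovalent) → 0 H
  atom 7: C, bond orders sum to 3 (valence 4) → 1 H
  atom 8: S, bond orders sum to 1 (valence 2) → 1 H
Totals → C:4, H:6, I:1, N:1, O:1, S:1.
In Hill order: C4H6INOS.

C4H6INOS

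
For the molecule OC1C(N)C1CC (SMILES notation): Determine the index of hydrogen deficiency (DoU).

Degree of unsaturation = (number of rings) + (number of π bonds).
Ring closures in the SMILES: 1.
π bonds: none → 0 DoU from unsaturation.
Total DoU = 1 + 0 = 1.

1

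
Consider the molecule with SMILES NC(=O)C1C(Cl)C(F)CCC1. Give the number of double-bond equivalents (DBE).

2

Degree of unsaturation = (number of rings) + (number of π bonds).
Ring closures in the SMILES: 1.
π bonds: 1 double bond (each 1 DoU) → 1 DoU from unsaturation.
Total DoU = 1 + 1 = 2.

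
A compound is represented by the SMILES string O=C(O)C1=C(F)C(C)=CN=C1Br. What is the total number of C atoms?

Count every carbon token in the SMILES (each C, including those in ring-closure positions and inside branches).
Carbon count: 7.

7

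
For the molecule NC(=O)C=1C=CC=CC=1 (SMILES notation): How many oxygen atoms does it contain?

Scan the SMILES for O atoms (remember two-letter symbols like Cl and Br are single atoms).
Oxygen count: 1.

1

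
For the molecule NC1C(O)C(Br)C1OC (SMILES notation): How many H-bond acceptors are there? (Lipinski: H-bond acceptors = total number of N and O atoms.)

N atoms: 1; O atoms: 2.
Lipinski HBA = 1 + 2 = 3.

3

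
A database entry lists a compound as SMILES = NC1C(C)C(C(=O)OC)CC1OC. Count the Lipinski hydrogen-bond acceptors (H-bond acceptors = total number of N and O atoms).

N atoms: 1; O atoms: 3.
Lipinski HBA = 1 + 3 = 4.

4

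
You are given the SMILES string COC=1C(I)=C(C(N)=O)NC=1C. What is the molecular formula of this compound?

C7H9IN2O2

Walk through each heavy atom and fill implicit hydrogens from standard valence (C 4, N 3, O 2, S 2, halogen 1):
  atom 1: C, bond orders sum to 1 (valence 4) → 3 H
  atom 2: O, bond orders sum to 2 (valence 2) → 0 H
  atom 3: C, bond orders sum to 4 (valence 4) → 0 H
  atom 4: C, bond orders sum to 4 (valence 4) → 0 H
  atom 5: I (halogen, monovalent) → 0 H
  atom 6: C, bond orders sum to 4 (valence 4) → 0 H
  atom 7: C, bond orders sum to 4 (valence 4) → 0 H
  atom 8: N, bond orders sum to 1 (valence 3) → 2 H
  atom 9: O, bond orders sum to 2 (valence 2) → 0 H
  atom 10: N, bond orders sum to 2 (valence 3) → 1 H
  atom 11: C, bond orders sum to 4 (valence 4) → 0 H
  atom 12: C, bond orders sum to 1 (valence 4) → 3 H
Totals → C:7, H:9, I:1, N:2, O:2.
In Hill order: C7H9IN2O2.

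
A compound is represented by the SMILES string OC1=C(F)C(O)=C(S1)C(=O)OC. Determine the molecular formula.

C6H5FO4S

Walk through each heavy atom and fill implicit hydrogens from standard valence (C 4, N 3, O 2, S 2, halogen 1):
  atom 1: O, bond orders sum to 1 (valence 2) → 1 H
  atom 2: C, bond orders sum to 4 (valence 4) → 0 H
  atom 3: C, bond orders sum to 4 (valence 4) → 0 H
  atom 4: F (halogen, monovalent) → 0 H
  atom 5: C, bond orders sum to 4 (valence 4) → 0 H
  atom 6: O, bond orders sum to 1 (valence 2) → 1 H
  atom 7: C, bond orders sum to 4 (valence 4) → 0 H
  atom 8: S, bond orders sum to 2 (valence 2) → 0 H
  atom 9: C, bond orders sum to 4 (valence 4) → 0 H
  atom 10: O, bond orders sum to 2 (valence 2) → 0 H
  atom 11: O, bond orders sum to 2 (valence 2) → 0 H
  atom 12: C, bond orders sum to 1 (valence 4) → 3 H
Totals → C:6, H:5, F:1, O:4, S:1.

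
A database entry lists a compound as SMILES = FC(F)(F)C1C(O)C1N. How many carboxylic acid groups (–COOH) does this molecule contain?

0

Scan the SMILES for the carboxylic acid motif — none present.
Groups that are present: 1 hydroxyl, 1 primary amine.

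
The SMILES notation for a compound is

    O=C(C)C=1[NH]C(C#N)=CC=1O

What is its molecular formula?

Walk through each heavy atom and fill implicit hydrogens from standard valence (C 4, N 3, O 2, S 2, halogen 1):
  atom 1: O, bond orders sum to 2 (valence 2) → 0 H
  atom 2: C, bond orders sum to 4 (valence 4) → 0 H
  atom 3: C, bond orders sum to 1 (valence 4) → 3 H
  atom 4: C, bond orders sum to 4 (valence 4) → 0 H
  atom 5: N with explicit H count 1
  atom 6: C, bond orders sum to 4 (valence 4) → 0 H
  atom 7: C, bond orders sum to 4 (valence 4) → 0 H
  atom 8: N, bond orders sum to 3 (valence 3) → 0 H
  atom 9: C, bond orders sum to 3 (valence 4) → 1 H
  atom 10: C, bond orders sum to 4 (valence 4) → 0 H
  atom 11: O, bond orders sum to 1 (valence 2) → 1 H
Totals → C:7, H:6, N:2, O:2.

C7H6N2O2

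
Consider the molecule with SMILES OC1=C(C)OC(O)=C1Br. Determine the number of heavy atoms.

Every atom symbol written in the SMILES (organic subset) is one heavy atom; implicit H are not written.
Heavy atoms by element → Br:1, C:5, O:3.
Total: 9.

9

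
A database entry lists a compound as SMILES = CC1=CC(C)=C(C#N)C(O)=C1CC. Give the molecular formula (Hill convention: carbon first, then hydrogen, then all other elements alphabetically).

C11H13NO

Walk through each heavy atom and fill implicit hydrogens from standard valence (C 4, N 3, O 2, S 2, halogen 1):
  atom 1: C, bond orders sum to 1 (valence 4) → 3 H
  atom 2: C, bond orders sum to 4 (valence 4) → 0 H
  atom 3: C, bond orders sum to 3 (valence 4) → 1 H
  atom 4: C, bond orders sum to 4 (valence 4) → 0 H
  atom 5: C, bond orders sum to 1 (valence 4) → 3 H
  atom 6: C, bond orders sum to 4 (valence 4) → 0 H
  atom 7: C, bond orders sum to 4 (valence 4) → 0 H
  atom 8: N, bond orders sum to 3 (valence 3) → 0 H
  atom 9: C, bond orders sum to 4 (valence 4) → 0 H
  atom 10: O, bond orders sum to 1 (valence 2) → 1 H
  atom 11: C, bond orders sum to 4 (valence 4) → 0 H
  atom 12: C, bond orders sum to 2 (valence 4) → 2 H
  atom 13: C, bond orders sum to 1 (valence 4) → 3 H
Totals → C:11, H:13, N:1, O:1.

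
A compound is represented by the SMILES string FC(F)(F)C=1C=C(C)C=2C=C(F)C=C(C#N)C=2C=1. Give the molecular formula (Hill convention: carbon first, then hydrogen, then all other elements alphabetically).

C13H7F4N

Walk through each heavy atom and fill implicit hydrogens from standard valence (C 4, N 3, O 2, S 2, halogen 1):
  atom 1: F (halogen, monovalent) → 0 H
  atom 2: C, bond orders sum to 4 (valence 4) → 0 H
  atom 3: F (halogen, monovalent) → 0 H
  atom 4: F (halogen, monovalent) → 0 H
  atom 5: C, bond orders sum to 4 (valence 4) → 0 H
  atom 6: C, bond orders sum to 3 (valence 4) → 1 H
  atom 7: C, bond orders sum to 4 (valence 4) → 0 H
  atom 8: C, bond orders sum to 1 (valence 4) → 3 H
  atom 9: C, bond orders sum to 4 (valence 4) → 0 H
  atom 10: C, bond orders sum to 3 (valence 4) → 1 H
  atom 11: C, bond orders sum to 4 (valence 4) → 0 H
  atom 12: F (halogen, monovalent) → 0 H
  atom 13: C, bond orders sum to 3 (valence 4) → 1 H
  atom 14: C, bond orders sum to 4 (valence 4) → 0 H
  atom 15: C, bond orders sum to 4 (valence 4) → 0 H
  atom 16: N, bond orders sum to 3 (valence 3) → 0 H
  atom 17: C, bond orders sum to 4 (valence 4) → 0 H
  atom 18: C, bond orders sum to 3 (valence 4) → 1 H
Totals → C:13, H:7, F:4, N:1.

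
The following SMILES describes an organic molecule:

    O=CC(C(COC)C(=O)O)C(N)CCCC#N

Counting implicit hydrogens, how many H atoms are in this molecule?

18

Walk through each heavy atom and fill implicit hydrogens from standard valence (C 4, N 3, O 2, S 2, halogen 1):
  atom 1: O, bond orders sum to 2 (valence 2) → 0 H
  atom 2: C, bond orders sum to 3 (valence 4) → 1 H
  atom 3: C, bond orders sum to 3 (valence 4) → 1 H
  atom 4: C, bond orders sum to 3 (valence 4) → 1 H
  atom 5: C, bond orders sum to 2 (valence 4) → 2 H
  atom 6: O, bond orders sum to 2 (valence 2) → 0 H
  atom 7: C, bond orders sum to 1 (valence 4) → 3 H
  atom 8: C, bond orders sum to 4 (valence 4) → 0 H
  atom 9: O, bond orders sum to 2 (valence 2) → 0 H
  atom 10: O, bond orders sum to 1 (valence 2) → 1 H
  atom 11: C, bond orders sum to 3 (valence 4) → 1 H
  atom 12: N, bond orders sum to 1 (valence 3) → 2 H
  atom 13: C, bond orders sum to 2 (valence 4) → 2 H
  atom 14: C, bond orders sum to 2 (valence 4) → 2 H
  atom 15: C, bond orders sum to 2 (valence 4) → 2 H
  atom 16: C, bond orders sum to 4 (valence 4) → 0 H
  atom 17: N, bond orders sum to 3 (valence 3) → 0 H
Total hydrogens: 18.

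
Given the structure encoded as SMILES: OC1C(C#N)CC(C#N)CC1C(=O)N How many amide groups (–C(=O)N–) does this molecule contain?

1

The amide motif appears at heavy-atom position 12 in the SMILES.
Other groups present: 1 hydroxyl, 2 nitrile.
Amide count: 1.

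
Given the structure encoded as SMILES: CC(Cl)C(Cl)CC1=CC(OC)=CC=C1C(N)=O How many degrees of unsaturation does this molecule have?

5

Degree of unsaturation = (number of rings) + (number of π bonds).
Ring closures in the SMILES: 1.
π bonds: 4 double bonds (each 1 DoU) → 4 DoU from unsaturation.
Total DoU = 1 + 4 = 5.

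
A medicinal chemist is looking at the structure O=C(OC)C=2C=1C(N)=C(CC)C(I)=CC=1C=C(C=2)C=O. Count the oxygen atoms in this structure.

Scan the SMILES for O atoms (remember two-letter symbols like Cl and Br are single atoms).
Oxygen count: 3.

3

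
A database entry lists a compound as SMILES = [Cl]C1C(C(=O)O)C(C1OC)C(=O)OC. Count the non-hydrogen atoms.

14

Every atom symbol written in the SMILES (organic subset) is one heavy atom; implicit H are not written.
Heavy atoms by element → C:8, Cl:1, O:5.
Total: 14.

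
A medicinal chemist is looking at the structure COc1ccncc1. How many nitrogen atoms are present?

Scan the SMILES for N atoms (remember two-letter symbols like Cl and Br are single atoms).
Nitrogen count: 1.

1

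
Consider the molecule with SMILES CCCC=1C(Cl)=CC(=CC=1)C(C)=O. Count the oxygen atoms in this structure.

1

Scan the SMILES for O atoms (remember two-letter symbols like Cl and Br are single atoms).
Oxygen count: 1.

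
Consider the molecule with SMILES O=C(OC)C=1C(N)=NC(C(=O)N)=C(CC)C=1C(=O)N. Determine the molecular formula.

Walk through each heavy atom and fill implicit hydrogens from standard valence (C 4, N 3, O 2, S 2, halogen 1):
  atom 1: O, bond orders sum to 2 (valence 2) → 0 H
  atom 2: C, bond orders sum to 4 (valence 4) → 0 H
  atom 3: O, bond orders sum to 2 (valence 2) → 0 H
  atom 4: C, bond orders sum to 1 (valence 4) → 3 H
  atom 5: C, bond orders sum to 4 (valence 4) → 0 H
  atom 6: C, bond orders sum to 4 (valence 4) → 0 H
  atom 7: N, bond orders sum to 1 (valence 3) → 2 H
  atom 8: N, bond orders sum to 3 (valence 3) → 0 H
  atom 9: C, bond orders sum to 4 (valence 4) → 0 H
  atom 10: C, bond orders sum to 4 (valence 4) → 0 H
  atom 11: O, bond orders sum to 2 (valence 2) → 0 H
  atom 12: N, bond orders sum to 1 (valence 3) → 2 H
  atom 13: C, bond orders sum to 4 (valence 4) → 0 H
  atom 14: C, bond orders sum to 2 (valence 4) → 2 H
  atom 15: C, bond orders sum to 1 (valence 4) → 3 H
  atom 16: C, bond orders sum to 4 (valence 4) → 0 H
  atom 17: C, bond orders sum to 4 (valence 4) → 0 H
  atom 18: O, bond orders sum to 2 (valence 2) → 0 H
  atom 19: N, bond orders sum to 1 (valence 3) → 2 H
Totals → C:11, H:14, N:4, O:4.

C11H14N4O4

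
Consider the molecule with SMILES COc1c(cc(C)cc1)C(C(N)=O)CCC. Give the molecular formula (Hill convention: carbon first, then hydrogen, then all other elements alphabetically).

Walk through each heavy atom and fill implicit hydrogens from standard valence (C 4, N 3, O 2, S 2, halogen 1); for lowercase aromatic atoms, an aromatic c carries 1 H when it has two neighbours and 0 H with three, and aromatic n carries 0 H:
  atom 1: C, bond orders sum to 1 (valence 4) → 3 H
  atom 2: O, bond orders sum to 2 (valence 2) → 0 H
  atom 3: aromatic c, 3 neighbours → 0 H
  atom 4: aromatic c, 3 neighbours → 0 H
  atom 5: aromatic c, 2 neighbours → 1 H
  atom 6: aromatic c, 3 neighbours → 0 H
  atom 7: C, bond orders sum to 1 (valence 4) → 3 H
  atom 8: aromatic c, 2 neighbours → 1 H
  atom 9: aromatic c, 2 neighbours → 1 H
  atom 10: C, bond orders sum to 3 (valence 4) → 1 H
  atom 11: C, bond orders sum to 4 (valence 4) → 0 H
  atom 12: N, bond orders sum to 1 (valence 3) → 2 H
  atom 13: O, bond orders sum to 2 (valence 2) → 0 H
  atom 14: C, bond orders sum to 2 (valence 4) → 2 H
  atom 15: C, bond orders sum to 2 (valence 4) → 2 H
  atom 16: C, bond orders sum to 1 (valence 4) → 3 H
Totals → C:13, H:19, N:1, O:2.
In Hill order: C13H19NO2.

C13H19NO2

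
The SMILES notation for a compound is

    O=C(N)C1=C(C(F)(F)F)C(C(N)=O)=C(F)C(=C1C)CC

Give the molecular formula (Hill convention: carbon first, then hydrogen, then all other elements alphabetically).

Walk through each heavy atom and fill implicit hydrogens from standard valence (C 4, N 3, O 2, S 2, halogen 1):
  atom 1: O, bond orders sum to 2 (valence 2) → 0 H
  atom 2: C, bond orders sum to 4 (valence 4) → 0 H
  atom 3: N, bond orders sum to 1 (valence 3) → 2 H
  atom 4: C, bond orders sum to 4 (valence 4) → 0 H
  atom 5: C, bond orders sum to 4 (valence 4) → 0 H
  atom 6: C, bond orders sum to 4 (valence 4) → 0 H
  atom 7: F (halogen, monovalent) → 0 H
  atom 8: F (halogen, monovalent) → 0 H
  atom 9: F (halogen, monovalent) → 0 H
  atom 10: C, bond orders sum to 4 (valence 4) → 0 H
  atom 11: C, bond orders sum to 4 (valence 4) → 0 H
  atom 12: N, bond orders sum to 1 (valence 3) → 2 H
  atom 13: O, bond orders sum to 2 (valence 2) → 0 H
  atom 14: C, bond orders sum to 4 (valence 4) → 0 H
  atom 15: F (halogen, monovalent) → 0 H
  atom 16: C, bond orders sum to 4 (valence 4) → 0 H
  atom 17: C, bond orders sum to 4 (valence 4) → 0 H
  atom 18: C, bond orders sum to 1 (valence 4) → 3 H
  atom 19: C, bond orders sum to 2 (valence 4) → 2 H
  atom 20: C, bond orders sum to 1 (valence 4) → 3 H
Totals → C:12, H:12, F:4, N:2, O:2.

C12H12F4N2O2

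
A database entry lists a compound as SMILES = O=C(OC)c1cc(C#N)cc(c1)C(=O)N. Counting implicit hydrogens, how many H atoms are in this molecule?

8

Walk through each heavy atom and fill implicit hydrogens from standard valence (C 4, N 3, O 2, S 2, halogen 1); for lowercase aromatic atoms, an aromatic c carries 1 H when it has two neighbours and 0 H with three, and aromatic n carries 0 H:
  atom 1: O, bond orders sum to 2 (valence 2) → 0 H
  atom 2: C, bond orders sum to 4 (valence 4) → 0 H
  atom 3: O, bond orders sum to 2 (valence 2) → 0 H
  atom 4: C, bond orders sum to 1 (valence 4) → 3 H
  atom 5: aromatic c, 3 neighbours → 0 H
  atom 6: aromatic c, 2 neighbours → 1 H
  atom 7: aromatic c, 3 neighbours → 0 H
  atom 8: C, bond orders sum to 4 (valence 4) → 0 H
  atom 9: N, bond orders sum to 3 (valence 3) → 0 H
  atom 10: aromatic c, 2 neighbours → 1 H
  atom 11: aromatic c, 3 neighbours → 0 H
  atom 12: aromatic c, 2 neighbours → 1 H
  atom 13: C, bond orders sum to 4 (valence 4) → 0 H
  atom 14: O, bond orders sum to 2 (valence 2) → 0 H
  atom 15: N, bond orders sum to 1 (valence 3) → 2 H
Total hydrogens: 8.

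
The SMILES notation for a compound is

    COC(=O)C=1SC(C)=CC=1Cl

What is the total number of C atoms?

7

Count every carbon token in the SMILES (each C, including those in ring-closure positions and inside branches).
Carbon count: 7.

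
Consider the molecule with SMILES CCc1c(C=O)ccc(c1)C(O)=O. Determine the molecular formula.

Walk through each heavy atom and fill implicit hydrogens from standard valence (C 4, N 3, O 2, S 2, halogen 1); for lowercase aromatic atoms, an aromatic c carries 1 H when it has two neighbours and 0 H with three, and aromatic n carries 0 H:
  atom 1: C, bond orders sum to 1 (valence 4) → 3 H
  atom 2: C, bond orders sum to 2 (valence 4) → 2 H
  atom 3: aromatic c, 3 neighbours → 0 H
  atom 4: aromatic c, 3 neighbours → 0 H
  atom 5: C, bond orders sum to 3 (valence 4) → 1 H
  atom 6: O, bond orders sum to 2 (valence 2) → 0 H
  atom 7: aromatic c, 2 neighbours → 1 H
  atom 8: aromatic c, 2 neighbours → 1 H
  atom 9: aromatic c, 3 neighbours → 0 H
  atom 10: aromatic c, 2 neighbours → 1 H
  atom 11: C, bond orders sum to 4 (valence 4) → 0 H
  atom 12: O, bond orders sum to 1 (valence 2) → 1 H
  atom 13: O, bond orders sum to 2 (valence 2) → 0 H
Totals → C:10, H:10, O:3.

C10H10O3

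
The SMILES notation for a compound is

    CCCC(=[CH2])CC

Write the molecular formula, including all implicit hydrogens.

Walk through each heavy atom and fill implicit hydrogens from standard valence (C 4, N 3, O 2, S 2, halogen 1):
  atom 1: C, bond orders sum to 1 (valence 4) → 3 H
  atom 2: C, bond orders sum to 2 (valence 4) → 2 H
  atom 3: C, bond orders sum to 2 (valence 4) → 2 H
  atom 4: C, bond orders sum to 4 (valence 4) → 0 H
  atom 5: C with explicit H count 2
  atom 6: C, bond orders sum to 2 (valence 4) → 2 H
  atom 7: C, bond orders sum to 1 (valence 4) → 3 H
Totals → C:7, H:14.
In Hill order: C7H14.

C7H14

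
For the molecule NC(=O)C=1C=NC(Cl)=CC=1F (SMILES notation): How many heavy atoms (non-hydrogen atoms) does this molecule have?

11

Every atom symbol written in the SMILES (organic subset) is one heavy atom; implicit H are not written.
Heavy atoms by element → C:6, Cl:1, F:1, N:2, O:1.
Total: 11.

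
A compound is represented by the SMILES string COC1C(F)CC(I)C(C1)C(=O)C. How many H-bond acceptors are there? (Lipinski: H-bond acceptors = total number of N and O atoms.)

N atoms: 0; O atoms: 2.
Lipinski HBA = 0 + 2 = 2.

2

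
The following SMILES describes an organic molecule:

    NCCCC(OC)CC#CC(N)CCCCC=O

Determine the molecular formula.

C14H26N2O2

Walk through each heavy atom and fill implicit hydrogens from standard valence (C 4, N 3, O 2, S 2, halogen 1):
  atom 1: N, bond orders sum to 1 (valence 3) → 2 H
  atom 2: C, bond orders sum to 2 (valence 4) → 2 H
  atom 3: C, bond orders sum to 2 (valence 4) → 2 H
  atom 4: C, bond orders sum to 2 (valence 4) → 2 H
  atom 5: C, bond orders sum to 3 (valence 4) → 1 H
  atom 6: O, bond orders sum to 2 (valence 2) → 0 H
  atom 7: C, bond orders sum to 1 (valence 4) → 3 H
  atom 8: C, bond orders sum to 2 (valence 4) → 2 H
  atom 9: C, bond orders sum to 4 (valence 4) → 0 H
  atom 10: C, bond orders sum to 4 (valence 4) → 0 H
  atom 11: C, bond orders sum to 3 (valence 4) → 1 H
  atom 12: N, bond orders sum to 1 (valence 3) → 2 H
  atom 13: C, bond orders sum to 2 (valence 4) → 2 H
  atom 14: C, bond orders sum to 2 (valence 4) → 2 H
  atom 15: C, bond orders sum to 2 (valence 4) → 2 H
  atom 16: C, bond orders sum to 2 (valence 4) → 2 H
  atom 17: C, bond orders sum to 3 (valence 4) → 1 H
  atom 18: O, bond orders sum to 2 (valence 2) → 0 H
Totals → C:14, H:26, N:2, O:2.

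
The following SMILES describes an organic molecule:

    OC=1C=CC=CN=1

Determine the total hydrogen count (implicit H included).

5

Walk through each heavy atom and fill implicit hydrogens from standard valence (C 4, N 3, O 2, S 2, halogen 1):
  atom 1: O, bond orders sum to 1 (valence 2) → 1 H
  atom 2: C, bond orders sum to 4 (valence 4) → 0 H
  atom 3: C, bond orders sum to 3 (valence 4) → 1 H
  atom 4: C, bond orders sum to 3 (valence 4) → 1 H
  atom 5: C, bond orders sum to 3 (valence 4) → 1 H
  atom 6: C, bond orders sum to 3 (valence 4) → 1 H
  atom 7: N, bond orders sum to 3 (valence 3) → 0 H
Total hydrogens: 5.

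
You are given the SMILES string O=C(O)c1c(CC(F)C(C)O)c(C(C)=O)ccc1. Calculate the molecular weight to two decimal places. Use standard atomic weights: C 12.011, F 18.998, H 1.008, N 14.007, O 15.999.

254.26 g/mol

First, the molecular formula is C13H15FO4 (counting implicit H from valence).
  C: 13 × 12.011 = 156.143
  F: 1 × 18.998 = 18.998
  H: 15 × 1.008 = 15.120
  O: 4 × 15.999 = 63.996
Sum: 13×12.011 + 1×18.998 + 15×1.008 + 4×15.999 = 254.257 → 254.26 g/mol.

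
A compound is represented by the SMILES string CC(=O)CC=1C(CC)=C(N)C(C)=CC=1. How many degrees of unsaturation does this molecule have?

5

Molecular formula: C12H17NO.
DoU = (2C + 2 + N − H − X) / 2, where X is the halogen count and O/S are ignored.
    = (2·12 + 2 + 1 − 17 − 0) / 2 = 10 / 2 = 5.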